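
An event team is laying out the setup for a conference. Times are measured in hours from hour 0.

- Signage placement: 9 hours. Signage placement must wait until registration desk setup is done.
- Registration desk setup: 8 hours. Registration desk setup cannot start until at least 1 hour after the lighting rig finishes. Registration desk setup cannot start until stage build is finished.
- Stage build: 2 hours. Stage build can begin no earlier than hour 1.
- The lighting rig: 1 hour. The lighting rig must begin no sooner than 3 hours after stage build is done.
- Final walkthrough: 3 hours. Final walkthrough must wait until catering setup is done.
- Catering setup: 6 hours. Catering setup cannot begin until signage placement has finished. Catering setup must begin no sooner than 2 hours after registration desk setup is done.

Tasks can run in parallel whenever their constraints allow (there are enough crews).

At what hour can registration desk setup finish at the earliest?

16

Stage build cannot begin until its own release at hour 1. It runs from hour 1 to 1 + 2 = hour 3.
The lighting rig waits on stage build (finishes hour 3, plus 3-hour gap → hour 6), so it starts at hour 6 and finishes at 6 + 1 = hour 7.
Registration desk setup needs all of the lighting rig (finishes hour 7, plus 1-hour gap → hour 8); stage build (finishes hour 3). That puts its earliest start at hour 8; it finishes at 8 + 8 = hour 16.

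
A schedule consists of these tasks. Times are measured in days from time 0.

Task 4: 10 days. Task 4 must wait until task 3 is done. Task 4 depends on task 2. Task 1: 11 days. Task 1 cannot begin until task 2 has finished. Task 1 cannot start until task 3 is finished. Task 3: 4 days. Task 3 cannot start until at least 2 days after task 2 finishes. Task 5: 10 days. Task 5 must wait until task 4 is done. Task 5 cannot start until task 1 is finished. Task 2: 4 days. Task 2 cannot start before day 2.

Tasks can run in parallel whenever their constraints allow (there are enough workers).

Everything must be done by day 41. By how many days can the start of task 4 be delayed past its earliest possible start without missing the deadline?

Task 2 cannot begin until its own release at day 2. It runs from day 2 to 2 + 4 = day 6.
Task 3 waits on task 2 (finishes day 6, plus 2-day gap → day 8), so it starts at day 8 and finishes at 8 + 4 = day 12.
Task 4 needs all of task 3 (finishes day 12); task 2 (finishes day 6). That puts its earliest start at day 12; it finishes at 12 + 10 = day 22.

Working backward from the deadline:
To finish by day 41, task 5 (duration 10) must start no later than day 31.
Task 4 feeds into task 5 (must start by day 31); so task 4 must finish by day 31 and therefore start by day 21.
So task 4 can start as early as day 12 and as late as day 21, giving 21 − 12 = 9 days of slack.

9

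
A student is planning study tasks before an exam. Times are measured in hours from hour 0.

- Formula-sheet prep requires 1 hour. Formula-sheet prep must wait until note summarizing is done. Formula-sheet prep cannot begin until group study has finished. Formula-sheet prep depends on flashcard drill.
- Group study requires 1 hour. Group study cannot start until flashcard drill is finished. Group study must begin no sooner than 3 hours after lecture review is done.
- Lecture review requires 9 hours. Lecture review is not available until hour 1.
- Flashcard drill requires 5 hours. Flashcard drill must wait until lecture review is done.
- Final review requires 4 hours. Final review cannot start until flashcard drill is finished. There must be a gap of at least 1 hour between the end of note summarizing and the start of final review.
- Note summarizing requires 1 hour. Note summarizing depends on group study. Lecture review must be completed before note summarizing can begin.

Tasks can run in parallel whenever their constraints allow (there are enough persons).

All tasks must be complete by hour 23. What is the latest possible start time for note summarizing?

17

Formula-sheet prep has no dependents, so it just needs to finish by hour 23. Starting by 23 − 1 = hour 22 achieves that.
Final review must finish by hour 23; it takes 4 hours, so it must start by 23 − 4 = hour 19.
Note summarizing must finish in time for formula-sheet prep (must start by hour 22); final review (must start by hour 19, minus 1-hour gap → hour 18). The tightest is hour 18, so note summarizing must start by 18 − 1 = hour 17.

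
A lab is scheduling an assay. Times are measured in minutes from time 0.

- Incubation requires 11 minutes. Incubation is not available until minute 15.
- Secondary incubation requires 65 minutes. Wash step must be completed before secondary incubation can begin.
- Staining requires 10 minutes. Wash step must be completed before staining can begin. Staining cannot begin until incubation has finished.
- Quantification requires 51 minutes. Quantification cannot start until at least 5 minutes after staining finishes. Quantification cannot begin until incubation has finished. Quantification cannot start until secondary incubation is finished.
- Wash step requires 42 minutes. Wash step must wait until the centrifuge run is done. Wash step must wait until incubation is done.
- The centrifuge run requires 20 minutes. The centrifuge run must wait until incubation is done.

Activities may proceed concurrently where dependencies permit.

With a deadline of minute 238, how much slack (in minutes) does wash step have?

34

Incubation cannot begin until its own release at minute 15. It runs from minute 15 to 15 + 11 = minute 26.
After incubation (finishes minute 26), the centrifuge run can start at minute 26 and finishes at minute 46.
Wash step cannot start until the centrifuge run (finishes minute 46); incubation (finishes minute 26). The controlling bound is minute 46, so wash step finishes at 46 + 42 = minute 88.

Working backward from the deadline:
Quantification has no dependents, so it just needs to finish by minute 238. Starting by 238 − 51 = minute 187 achieves that.
Since quantification (must start by minute 187, minus 5-minute gap → minute 182) depends on it, staining must finish by minute 182. Backing off its 10-minute duration gives a latest start of minute 172.
Secondary incubation must finish before quantification (must start by minute 187). With a 65-minute duration, secondary incubation must start by 187 − 65 = minute 122.
Wash step must finish in time for staining (must start by minute 172); secondary incubation (must start by minute 122). The tightest is minute 122, so wash step must start by 122 − 42 = minute 80.
So wash step can start as early as minute 46 and as late as minute 80, giving 80 − 46 = 34 minutes of slack.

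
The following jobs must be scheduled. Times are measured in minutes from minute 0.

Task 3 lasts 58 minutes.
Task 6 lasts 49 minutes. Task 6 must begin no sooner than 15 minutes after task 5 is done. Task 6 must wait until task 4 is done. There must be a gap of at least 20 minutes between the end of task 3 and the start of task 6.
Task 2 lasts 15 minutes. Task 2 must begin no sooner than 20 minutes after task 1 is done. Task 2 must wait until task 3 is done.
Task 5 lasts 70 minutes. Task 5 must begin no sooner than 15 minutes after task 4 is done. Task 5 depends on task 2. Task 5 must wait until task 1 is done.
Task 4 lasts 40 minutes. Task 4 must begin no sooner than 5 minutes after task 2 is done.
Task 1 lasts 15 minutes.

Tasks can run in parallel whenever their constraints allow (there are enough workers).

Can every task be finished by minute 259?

Nothing blocks task 3, so it runs from minute 0 to minute 58.
Nothing blocks task 1, so it runs from minute 0 to minute 15.
Task 2 needs all of task 1 (finishes minute 15, plus 20-minute gap → minute 35); task 3 (finishes minute 58). That puts its earliest start at minute 58; it finishes at 58 + 15 = minute 73.
After task 2 (finishes minute 73, plus 5-minute gap → minute 78), task 4 can start at minute 78 and finishes at minute 118.
Task 5 needs all of task 4 (finishes minute 118, plus 15-minute gap → minute 133); task 2 (finishes minute 73); task 1 (finishes minute 15). That puts its earliest start at minute 133; it finishes at 133 + 70 = minute 203.
For task 6: task 5 (finishes minute 203, plus 15-minute gap → minute 218); task 4 (finishes minute 118); task 3 (finishes minute 58, plus 20-minute gap → minute 78). Taking the maximum gives a start of minute 218, and it finishes at 218 + 49 = minute 267.
The earliest everything can be done is minute 267, which is after the deadline of 259, so it is not possible.

No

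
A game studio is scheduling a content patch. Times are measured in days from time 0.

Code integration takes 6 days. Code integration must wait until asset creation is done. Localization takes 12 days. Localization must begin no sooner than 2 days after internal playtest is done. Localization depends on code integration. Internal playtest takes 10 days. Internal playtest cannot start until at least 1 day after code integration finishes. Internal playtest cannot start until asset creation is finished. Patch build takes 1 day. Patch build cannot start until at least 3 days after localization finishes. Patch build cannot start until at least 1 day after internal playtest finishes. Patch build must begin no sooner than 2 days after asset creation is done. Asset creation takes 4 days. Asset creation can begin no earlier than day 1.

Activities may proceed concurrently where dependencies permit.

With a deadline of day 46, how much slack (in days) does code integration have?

After its own release at day 1, asset creation can start at day 1 and finishes at day 5.
Code integration cannot begin until asset creation (finishes day 5). It runs from day 5 to 5 + 6 = day 11.

Working backward from the deadline:
Nothing follows patch build; the deadline of day 46 is its only limit. It must start by 46 − 1 = day 45.
Localization must finish before patch build (must start by day 45, minus 3-day gap → day 42). With a 12-day duration, localization must start by 42 − 12 = day 30.
Internal playtest must finish in time for localization (must start by day 30, minus 2-day gap → day 28); patch build (must start by day 45, minus 1-day gap → day 44). The tightest is day 28, so internal playtest must start by 28 − 10 = day 18.
Code integration has several dependents: internal playtest (must start by day 18, minus 1-day gap → day 17); localization (must start by day 30). The earliest of those limits is day 17, so code integration must start by 17 − 6 = day 11.
So code integration can start as early as day 5 and as late as day 11, giving 11 − 5 = 6 days of slack.

6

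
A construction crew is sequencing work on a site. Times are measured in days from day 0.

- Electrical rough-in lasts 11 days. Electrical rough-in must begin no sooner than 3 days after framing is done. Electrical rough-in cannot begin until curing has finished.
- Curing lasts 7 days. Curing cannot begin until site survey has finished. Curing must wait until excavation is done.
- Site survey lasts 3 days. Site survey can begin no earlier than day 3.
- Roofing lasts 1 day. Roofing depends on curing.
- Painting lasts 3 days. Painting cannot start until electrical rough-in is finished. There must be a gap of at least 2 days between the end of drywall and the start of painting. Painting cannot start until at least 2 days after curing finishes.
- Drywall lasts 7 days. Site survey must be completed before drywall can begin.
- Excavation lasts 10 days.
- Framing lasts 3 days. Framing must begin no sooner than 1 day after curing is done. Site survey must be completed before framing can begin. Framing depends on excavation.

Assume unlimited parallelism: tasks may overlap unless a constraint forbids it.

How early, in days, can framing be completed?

21

Excavation has no prerequisites, so it starts at day 0 and finishes at day 10.
Site survey waits on its own release at day 3, so it starts at day 3 and finishes at 3 + 3 = day 6.
Curing needs all of site survey (finishes day 6); excavation (finishes day 10). That puts its earliest start at day 10; it finishes at 10 + 7 = day 17.
Framing cannot start until curing (finishes day 17, plus 1-day gap → day 18); site survey (finishes day 6); excavation (finishes day 10). The controlling bound is day 18, so framing finishes at 18 + 3 = day 21.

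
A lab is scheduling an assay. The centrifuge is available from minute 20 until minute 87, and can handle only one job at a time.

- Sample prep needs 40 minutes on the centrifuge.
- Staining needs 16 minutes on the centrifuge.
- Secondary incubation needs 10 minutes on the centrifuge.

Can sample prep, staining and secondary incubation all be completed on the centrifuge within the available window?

Yes

The centrifuge window is 87 − 20 = 67 minutes.
Running back to back, the jobs need 40 + 16 + 10 = 66 minutes on the centrifuge.
Since 66 ≤ 67, they fit within the window.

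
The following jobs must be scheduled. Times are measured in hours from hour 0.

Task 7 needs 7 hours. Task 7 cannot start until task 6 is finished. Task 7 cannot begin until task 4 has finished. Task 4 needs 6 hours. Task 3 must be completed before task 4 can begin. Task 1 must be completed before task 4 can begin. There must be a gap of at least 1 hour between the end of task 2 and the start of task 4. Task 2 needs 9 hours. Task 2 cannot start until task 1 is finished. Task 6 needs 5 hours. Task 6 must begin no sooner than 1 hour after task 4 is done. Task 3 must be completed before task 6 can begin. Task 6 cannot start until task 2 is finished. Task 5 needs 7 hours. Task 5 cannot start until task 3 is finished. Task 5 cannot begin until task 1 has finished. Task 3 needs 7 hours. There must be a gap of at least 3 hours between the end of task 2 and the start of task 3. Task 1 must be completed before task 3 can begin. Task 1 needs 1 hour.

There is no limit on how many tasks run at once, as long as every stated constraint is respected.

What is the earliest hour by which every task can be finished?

Task 1 has no prerequisites, so it starts at hour 0 and finishes at hour 1.
Task 2 waits on task 1 (finishes hour 1), so it starts at hour 1 and finishes at 1 + 9 = hour 10.
For task 3: task 2 (finishes hour 10, plus 3-hour gap → hour 13); task 1 (finishes hour 1). Taking the maximum gives a start of hour 13, and it finishes at 13 + 7 = hour 20.
Task 5 needs all of task 3 (finishes hour 20); task 1 (finishes hour 1). That puts its earliest start at hour 20; it finishes at 20 + 7 = hour 27.
For task 4: task 3 (finishes hour 20); task 1 (finishes hour 1); task 2 (finishes hour 10, plus 1-hour gap → hour 11). Taking the maximum gives a start of hour 20, and it finishes at 20 + 6 = hour 26.
For task 6: task 4 (finishes hour 26, plus 1-hour gap → hour 27); task 3 (finishes hour 20); task 2 (finishes hour 10). Taking the maximum gives a start of hour 27, and it finishes at 27 + 5 = hour 32.
Task 7 cannot start until task 6 (finishes hour 32); task 4 (finishes hour 26). The controlling bound is hour 32, so task 7 finishes at 32 + 7 = hour 39.
All tasks are finished once the last one completes. Finish times: Task 1 at 1, Task 2 at 10, Task 3 at 20, Task 4 at 26, Task 5 at 27, Task 6 at 32, Task 7 at 39. The latest is hour 39.

39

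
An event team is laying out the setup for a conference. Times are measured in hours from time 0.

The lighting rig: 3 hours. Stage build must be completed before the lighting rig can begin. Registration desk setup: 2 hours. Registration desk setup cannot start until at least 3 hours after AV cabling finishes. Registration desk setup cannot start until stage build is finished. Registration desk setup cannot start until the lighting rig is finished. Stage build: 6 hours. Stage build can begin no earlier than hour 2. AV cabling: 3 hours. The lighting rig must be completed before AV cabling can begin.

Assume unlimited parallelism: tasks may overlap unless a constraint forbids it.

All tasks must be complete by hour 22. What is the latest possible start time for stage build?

5

Registration desk setup must finish by hour 22; it takes 2 hours, so it must start by 22 − 2 = hour 20.
AV cabling must finish before registration desk setup (must start by hour 20, minus 3-hour gap → hour 17). With a 3-hour duration, AV cabling must start by 17 − 3 = hour 14.
For the lighting rig: AV cabling (must start by hour 14); registration desk setup (must start by hour 20). The most restrictive is hour 14; with a 3-hour duration, the lighting rig must start by hour 11.
For stage build: the lighting rig (must start by hour 11); registration desk setup (must start by hour 20). The most restrictive is hour 11; with a 6-hour duration, stage build must start by hour 5.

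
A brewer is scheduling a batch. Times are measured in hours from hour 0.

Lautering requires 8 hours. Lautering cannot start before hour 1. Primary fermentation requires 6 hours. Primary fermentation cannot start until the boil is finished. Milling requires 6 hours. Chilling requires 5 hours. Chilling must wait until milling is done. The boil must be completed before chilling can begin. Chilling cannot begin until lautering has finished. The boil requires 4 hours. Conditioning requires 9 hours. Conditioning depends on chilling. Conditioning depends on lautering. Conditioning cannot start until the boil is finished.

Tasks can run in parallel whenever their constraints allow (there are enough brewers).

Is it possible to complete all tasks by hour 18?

The boil can start immediately at hour 0; it finishes at hour 4.
After the boil (finishes hour 4), primary fermentation can start at hour 4 and finishes at hour 10.
Lautering cannot begin until its own release at hour 1. It runs from hour 1 to 1 + 8 = hour 9.
Nothing blocks milling, so it runs from hour 0 to hour 6.
For chilling: milling (finishes hour 6); the boil (finishes hour 4); lautering (finishes hour 9). Taking the maximum gives a start of hour 9, and it finishes at 9 + 5 = hour 14.
Conditioning cannot start until chilling (finishes hour 14); lautering (finishes hour 9); the boil (finishes hour 4). The controlling bound is hour 14, so conditioning finishes at 14 + 9 = hour 23.
The earliest everything can be done is hour 23, which is after the deadline of 18, so it is not possible.

No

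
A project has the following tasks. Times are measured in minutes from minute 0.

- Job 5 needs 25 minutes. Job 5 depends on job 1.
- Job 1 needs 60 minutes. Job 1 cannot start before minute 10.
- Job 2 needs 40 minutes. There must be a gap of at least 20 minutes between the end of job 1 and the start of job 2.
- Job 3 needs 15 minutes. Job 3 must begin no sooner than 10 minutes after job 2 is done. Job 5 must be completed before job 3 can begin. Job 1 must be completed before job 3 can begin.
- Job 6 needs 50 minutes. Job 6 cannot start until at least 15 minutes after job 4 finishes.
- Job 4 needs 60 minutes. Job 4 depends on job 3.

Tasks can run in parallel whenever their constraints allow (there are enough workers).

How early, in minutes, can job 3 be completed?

After its own release at minute 10, job 1 can start at minute 10 and finishes at minute 70.
After job 1 (finishes minute 70), job 5 can start at minute 70 and finishes at minute 95.
After job 1 (finishes minute 70, plus 20-minute gap → minute 90), job 2 can start at minute 90 and finishes at minute 130.
For job 3: job 2 (finishes minute 130, plus 10-minute gap → minute 140); job 5 (finishes minute 95); job 1 (finishes minute 70). Taking the maximum gives a start of minute 140, and it finishes at 140 + 15 = minute 155.

155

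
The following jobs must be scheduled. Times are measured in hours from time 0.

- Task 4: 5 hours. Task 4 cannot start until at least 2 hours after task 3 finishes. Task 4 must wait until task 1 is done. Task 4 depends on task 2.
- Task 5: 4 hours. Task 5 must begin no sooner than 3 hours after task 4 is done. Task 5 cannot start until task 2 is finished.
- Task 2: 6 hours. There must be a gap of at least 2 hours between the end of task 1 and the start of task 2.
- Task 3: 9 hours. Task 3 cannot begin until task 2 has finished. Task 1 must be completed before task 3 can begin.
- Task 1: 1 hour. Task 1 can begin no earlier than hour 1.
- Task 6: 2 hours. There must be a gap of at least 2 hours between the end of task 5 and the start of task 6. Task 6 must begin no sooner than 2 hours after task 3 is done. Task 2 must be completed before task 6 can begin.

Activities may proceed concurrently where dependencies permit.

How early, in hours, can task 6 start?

Task 1 waits on its own release at hour 1, so it starts at hour 1 and finishes at 1 + 1 = hour 2.
Task 2 cannot begin until task 1 (finishes hour 2, plus 2-hour gap → hour 4). It runs from hour 4 to 4 + 6 = hour 10.
Task 3 needs all of task 2 (finishes hour 10); task 1 (finishes hour 2). That puts its earliest start at hour 10; it finishes at 10 + 9 = hour 19.
Task 4 has to wait for task 3 (finishes hour 19, plus 2-hour gap → hour 21); task 1 (finishes hour 2); task 2 (finishes hour 10). The latest of these is hour 21, so task 4 runs hour 21 to 21 + 5 = hour 26.
Task 5 has to wait for task 4 (finishes hour 26, plus 3-hour gap → hour 29); task 2 (finishes hour 10). The latest of these is hour 29, so task 5 runs hour 29 to 29 + 4 = hour 33.
Task 6 waits on task 5 (finishes hour 33, plus 2-hour gap → hour 35); task 3 (finishes hour 19, plus 2-hour gap → hour 21); task 2 (finishes hour 10). The latest of these is hour 35, which is the earliest task 6 can start.

35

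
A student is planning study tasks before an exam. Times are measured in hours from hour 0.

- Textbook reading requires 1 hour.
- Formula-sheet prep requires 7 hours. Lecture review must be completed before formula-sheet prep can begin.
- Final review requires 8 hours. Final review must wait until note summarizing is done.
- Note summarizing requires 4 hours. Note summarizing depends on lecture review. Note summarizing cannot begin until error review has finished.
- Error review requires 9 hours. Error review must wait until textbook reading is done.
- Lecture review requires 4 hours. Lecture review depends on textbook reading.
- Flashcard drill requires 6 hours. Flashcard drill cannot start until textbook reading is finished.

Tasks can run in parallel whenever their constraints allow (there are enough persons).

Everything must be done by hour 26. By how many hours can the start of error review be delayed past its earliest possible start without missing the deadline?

4

Textbook reading has no prerequisites, so it starts at hour 0 and finishes at hour 1.
Error review waits on textbook reading (finishes hour 1), so it starts at hour 1 and finishes at 1 + 9 = hour 10.

Working backward from the deadline:
Final review must finish by hour 26; it takes 8 hours, so it must start by 26 − 8 = hour 18.
Note summarizing has to be done before final review (must start by hour 18). That means finishing by hour 18, i.e. starting by 18 − 4 = hour 14.
Error review feeds into note summarizing (must start by hour 14); so error review must finish by hour 14 and therefore start by hour 5.
So error review can start as early as hour 1 and as late as hour 5, giving 5 − 1 = 4 hours of slack.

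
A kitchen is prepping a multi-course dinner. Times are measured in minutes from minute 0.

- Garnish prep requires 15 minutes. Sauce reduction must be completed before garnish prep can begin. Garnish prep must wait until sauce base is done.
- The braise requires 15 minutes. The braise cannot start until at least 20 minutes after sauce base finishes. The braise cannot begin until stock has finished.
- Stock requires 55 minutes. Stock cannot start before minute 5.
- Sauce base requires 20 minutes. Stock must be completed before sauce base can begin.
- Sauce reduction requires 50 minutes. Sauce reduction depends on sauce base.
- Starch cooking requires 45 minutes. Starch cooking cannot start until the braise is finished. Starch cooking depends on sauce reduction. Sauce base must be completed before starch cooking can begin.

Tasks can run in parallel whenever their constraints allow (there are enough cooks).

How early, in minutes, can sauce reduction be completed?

Stock waits on its own release at minute 5, so it starts at minute 5 and finishes at 5 + 55 = minute 60.
Sauce base waits on stock (finishes minute 60), so it starts at minute 60 and finishes at 60 + 20 = minute 80.
After sauce base (finishes minute 80), sauce reduction can start at minute 80 and finishes at minute 130.

130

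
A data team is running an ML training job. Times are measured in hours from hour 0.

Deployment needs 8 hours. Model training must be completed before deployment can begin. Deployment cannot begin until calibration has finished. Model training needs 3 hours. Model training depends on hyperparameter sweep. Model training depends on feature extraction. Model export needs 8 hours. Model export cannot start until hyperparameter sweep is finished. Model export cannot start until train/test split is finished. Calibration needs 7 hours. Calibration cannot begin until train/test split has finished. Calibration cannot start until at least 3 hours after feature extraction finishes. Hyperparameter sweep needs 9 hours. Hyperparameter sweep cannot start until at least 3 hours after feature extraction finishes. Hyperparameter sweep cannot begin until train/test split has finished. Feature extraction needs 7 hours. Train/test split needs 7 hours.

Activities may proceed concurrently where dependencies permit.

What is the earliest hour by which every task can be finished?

Train/test split has no prerequisites, so it starts at hour 0 and finishes at hour 7.
Feature extraction can start immediately at hour 0; it finishes at hour 7.
For calibration: train/test split (finishes hour 7); feature extraction (finishes hour 7, plus 3-hour gap → hour 10). Taking the maximum gives a start of hour 10, and it finishes at 10 + 7 = hour 17.
Hyperparameter sweep has to wait for feature extraction (finishes hour 7, plus 3-hour gap → hour 10); train/test split (finishes hour 7). The latest of these is hour 10, so hyperparameter sweep runs hour 10 to 10 + 9 = hour 19.
For model export: hyperparameter sweep (finishes hour 19); train/test split (finishes hour 7). Taking the maximum gives a start of hour 19, and it finishes at 19 + 8 = hour 27.
Model training needs all of hyperparameter sweep (finishes hour 19); feature extraction (finishes hour 7). That puts its earliest start at hour 19; it finishes at 19 + 3 = hour 22.
Deployment has to wait for model training (finishes hour 22); calibration (finishes hour 17). The latest of these is hour 22, so deployment runs hour 22 to 22 + 8 = hour 30.
All tasks are finished once the last one completes. Finish times: Feature extraction at 7, Train/test split at 7, Hyperparameter sweep at 19, Model training at 22, Calibration at 17, Model export at 27, Deployment at 30. The latest is hour 30.

30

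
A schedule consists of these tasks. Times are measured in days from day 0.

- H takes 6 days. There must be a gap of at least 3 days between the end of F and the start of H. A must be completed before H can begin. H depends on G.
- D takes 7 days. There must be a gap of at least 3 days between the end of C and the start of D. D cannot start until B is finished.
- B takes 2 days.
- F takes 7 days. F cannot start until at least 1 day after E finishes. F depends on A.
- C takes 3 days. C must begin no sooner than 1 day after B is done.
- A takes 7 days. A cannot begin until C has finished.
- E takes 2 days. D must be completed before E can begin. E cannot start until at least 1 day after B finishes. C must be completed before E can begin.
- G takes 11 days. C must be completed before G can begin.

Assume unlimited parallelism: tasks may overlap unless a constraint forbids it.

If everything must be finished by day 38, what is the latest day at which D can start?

H has no dependents, so it just needs to finish by day 38. Starting by 38 − 6 = day 32 achieves that.
Since H (must start by day 32, minus 3-day gap → day 29) depends on it, F must finish by day 29. Backing off its 7-day duration gives a latest start of day 22.
E feeds into F (must start by day 22, minus 1-day gap → day 21); so E must finish by day 21 and therefore start by day 19.
D feeds into E (must start by day 19); so D must finish by day 19 and therefore start by day 12.

12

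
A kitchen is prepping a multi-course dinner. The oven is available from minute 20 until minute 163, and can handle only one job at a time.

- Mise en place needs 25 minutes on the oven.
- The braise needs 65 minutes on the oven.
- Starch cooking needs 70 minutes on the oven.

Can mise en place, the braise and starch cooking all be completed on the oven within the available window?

The oven window is 163 − 20 = 143 minutes.
Running back to back, the jobs need 25 + 65 + 70 = 160 minutes on the oven.
Since 160 > 143, they cannot all fit.

No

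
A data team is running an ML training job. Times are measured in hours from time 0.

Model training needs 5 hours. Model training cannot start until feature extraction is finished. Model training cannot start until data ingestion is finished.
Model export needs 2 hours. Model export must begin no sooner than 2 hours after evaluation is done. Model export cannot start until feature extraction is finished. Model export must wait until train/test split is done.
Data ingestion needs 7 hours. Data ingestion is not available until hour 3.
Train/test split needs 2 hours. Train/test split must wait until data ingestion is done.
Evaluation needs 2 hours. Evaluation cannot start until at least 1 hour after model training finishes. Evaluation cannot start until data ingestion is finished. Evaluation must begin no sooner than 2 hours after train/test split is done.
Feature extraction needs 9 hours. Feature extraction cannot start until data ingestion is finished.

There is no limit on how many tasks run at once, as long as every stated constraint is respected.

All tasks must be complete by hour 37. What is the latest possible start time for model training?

25

Nothing follows model export; the deadline of hour 37 is its only limit. It must start by 37 − 2 = hour 35.
Evaluation must finish before model export (must start by hour 35, minus 2-hour gap → hour 33). With a 2-hour duration, evaluation must start by 33 − 2 = hour 31.
Model training must finish before evaluation (must start by hour 31, minus 1-hour gap → hour 30). With a 5-hour duration, model training must start by 30 − 5 = hour 25.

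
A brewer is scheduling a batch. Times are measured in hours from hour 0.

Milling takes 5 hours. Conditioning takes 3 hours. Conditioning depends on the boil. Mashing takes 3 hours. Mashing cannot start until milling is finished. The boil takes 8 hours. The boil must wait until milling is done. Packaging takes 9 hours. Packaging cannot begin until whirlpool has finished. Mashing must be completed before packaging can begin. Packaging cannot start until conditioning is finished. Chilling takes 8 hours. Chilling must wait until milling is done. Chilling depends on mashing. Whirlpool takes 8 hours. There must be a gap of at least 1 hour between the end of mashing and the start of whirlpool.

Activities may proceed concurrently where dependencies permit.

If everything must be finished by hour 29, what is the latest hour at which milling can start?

Packaging must finish by hour 29; it takes 9 hours, so it must start by 29 − 9 = hour 20.
Since packaging (must start by hour 20) depends on it, whirlpool must finish by hour 20. Backing off its 8-hour duration gives a latest start of hour 12.
To finish by hour 29, chilling (duration 8) must start no later than hour 21.
For mashing: whirlpool (must start by hour 12, minus 1-hour gap → hour 11); chilling (must start by hour 21); packaging (must start by hour 20). The most restrictive is hour 11; with a 3-hour duration, mashing must start by hour 8.
Conditioning has to be done before packaging (must start by hour 20). That means finishing by hour 20, i.e. starting by 20 − 3 = hour 17.
The boil feeds into conditioning (must start by hour 17); so the boil must finish by hour 17 and therefore start by hour 9.
Milling has several dependents: mashing (must start by hour 8); the boil (must start by hour 9); chilling (must start by hour 21). The earliest of those limits is hour 8, so milling must start by 8 − 5 = hour 3.

3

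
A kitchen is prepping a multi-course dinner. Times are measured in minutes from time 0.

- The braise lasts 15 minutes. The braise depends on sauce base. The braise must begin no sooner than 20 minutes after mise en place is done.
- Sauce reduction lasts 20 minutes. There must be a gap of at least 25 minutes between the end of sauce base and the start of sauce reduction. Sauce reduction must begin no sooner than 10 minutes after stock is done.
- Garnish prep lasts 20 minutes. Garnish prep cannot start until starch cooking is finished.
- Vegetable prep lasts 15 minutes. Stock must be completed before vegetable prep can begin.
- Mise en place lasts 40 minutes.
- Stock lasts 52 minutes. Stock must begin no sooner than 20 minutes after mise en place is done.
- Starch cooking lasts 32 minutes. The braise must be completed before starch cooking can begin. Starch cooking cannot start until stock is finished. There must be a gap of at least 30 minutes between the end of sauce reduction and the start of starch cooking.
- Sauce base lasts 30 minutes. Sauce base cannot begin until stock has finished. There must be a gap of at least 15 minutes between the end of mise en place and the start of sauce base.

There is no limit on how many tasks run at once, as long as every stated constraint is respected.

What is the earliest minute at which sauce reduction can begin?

167

Mise en place has no prerequisites, so it starts at minute 0 and finishes at minute 40.
Stock cannot begin until mise en place (finishes minute 40, plus 20-minute gap → minute 60). It runs from minute 60 to 60 + 52 = minute 112.
Sauce base needs all of stock (finishes minute 112); mise en place (finishes minute 40, plus 15-minute gap → minute 55). That puts its earliest start at minute 112; it finishes at 112 + 30 = minute 142.
Sauce reduction waits on sauce base (finishes minute 142, plus 25-minute gap → minute 167); stock (finishes minute 112, plus 10-minute gap → minute 122). The latest of these is minute 167, which is the earliest sauce reduction can start.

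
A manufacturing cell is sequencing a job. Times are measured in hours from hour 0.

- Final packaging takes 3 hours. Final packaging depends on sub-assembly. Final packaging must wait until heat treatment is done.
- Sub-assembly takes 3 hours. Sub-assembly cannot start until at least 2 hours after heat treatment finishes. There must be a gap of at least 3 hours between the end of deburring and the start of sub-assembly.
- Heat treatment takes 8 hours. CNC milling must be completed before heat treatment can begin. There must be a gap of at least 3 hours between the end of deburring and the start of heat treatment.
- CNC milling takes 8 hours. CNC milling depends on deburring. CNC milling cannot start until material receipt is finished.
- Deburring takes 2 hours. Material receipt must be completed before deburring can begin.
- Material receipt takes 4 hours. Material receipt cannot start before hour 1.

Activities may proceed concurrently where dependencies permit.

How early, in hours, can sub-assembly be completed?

28

Material receipt waits on its own release at hour 1, so it starts at hour 1 and finishes at 1 + 4 = hour 5.
Deburring cannot begin until material receipt (finishes hour 5). It runs from hour 5 to 5 + 2 = hour 7.
For CNC milling: deburring (finishes hour 7); material receipt (finishes hour 5). Taking the maximum gives a start of hour 7, and it finishes at 7 + 8 = hour 15.
Heat treatment needs all of CNC milling (finishes hour 15); deburring (finishes hour 7, plus 3-hour gap → hour 10). That puts its earliest start at hour 15; it finishes at 15 + 8 = hour 23.
For sub-assembly: heat treatment (finishes hour 23, plus 2-hour gap → hour 25); deburring (finishes hour 7, plus 3-hour gap → hour 10). Taking the maximum gives a start of hour 25, and it finishes at 25 + 3 = hour 28.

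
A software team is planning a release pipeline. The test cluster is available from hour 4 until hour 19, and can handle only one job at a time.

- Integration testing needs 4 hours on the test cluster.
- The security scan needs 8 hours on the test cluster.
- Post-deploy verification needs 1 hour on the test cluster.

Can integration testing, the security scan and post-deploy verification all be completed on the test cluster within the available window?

The test cluster window is 19 − 4 = 15 hours.
Running back to back, the jobs need 4 + 8 + 1 = 13 hours on the test cluster.
Since 13 ≤ 15, they fit within the window.

Yes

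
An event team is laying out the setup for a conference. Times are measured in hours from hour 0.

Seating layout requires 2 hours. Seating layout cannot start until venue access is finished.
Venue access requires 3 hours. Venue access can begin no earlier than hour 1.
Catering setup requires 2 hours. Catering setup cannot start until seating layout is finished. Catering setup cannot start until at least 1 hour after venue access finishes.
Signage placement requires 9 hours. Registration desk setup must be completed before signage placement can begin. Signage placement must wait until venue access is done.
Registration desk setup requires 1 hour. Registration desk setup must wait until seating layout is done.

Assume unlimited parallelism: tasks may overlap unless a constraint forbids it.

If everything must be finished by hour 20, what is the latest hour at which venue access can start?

Nothing follows signage placement; the deadline of hour 20 is its only limit. It must start by 20 − 9 = hour 11.
Registration desk setup feeds into signage placement (must start by hour 11); so registration desk setup must finish by hour 11 and therefore start by hour 10.
To finish by hour 20, catering setup (duration 2) must start no later than hour 18.
For seating layout: registration desk setup (must start by hour 10); catering setup (must start by hour 18). The most restrictive is hour 10; with a 2-hour duration, seating layout must start by hour 8.
Venue access feeds seating layout (must start by hour 8); signage placement (must start by hour 11); catering setup (must start by hour 18, minus 1-hour gap → hour 17). Taking the minimum, venue access must finish by hour 8 and start by 8 − 3 = hour 5.

5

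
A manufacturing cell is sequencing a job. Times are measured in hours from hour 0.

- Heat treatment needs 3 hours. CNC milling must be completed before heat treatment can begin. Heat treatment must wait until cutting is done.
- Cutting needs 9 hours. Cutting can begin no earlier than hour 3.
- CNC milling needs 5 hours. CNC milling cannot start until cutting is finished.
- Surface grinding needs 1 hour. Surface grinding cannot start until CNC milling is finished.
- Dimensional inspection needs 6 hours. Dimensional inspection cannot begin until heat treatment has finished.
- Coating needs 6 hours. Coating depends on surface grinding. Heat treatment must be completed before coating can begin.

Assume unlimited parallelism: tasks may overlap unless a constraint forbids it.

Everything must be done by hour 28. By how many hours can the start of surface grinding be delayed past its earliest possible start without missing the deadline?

4

After its own release at hour 3, cutting can start at hour 3 and finishes at hour 12.
CNC milling cannot begin until cutting (finishes hour 12). It runs from hour 12 to 12 + 5 = hour 17.
Surface grinding cannot begin until CNC milling (finishes hour 17). It runs from hour 17 to 17 + 1 = hour 18.

Working backward from the deadline:
Coating must finish by hour 28; it takes 6 hours, so it must start by 28 − 6 = hour 22.
Surface grinding must finish before coating (must start by hour 22). With a 1-hour duration, surface grinding must start by 22 − 1 = hour 21.
So surface grinding can start as early as hour 17 and as late as hour 21, giving 21 − 17 = 4 hours of slack.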